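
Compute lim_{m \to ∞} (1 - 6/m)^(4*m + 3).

Let L be the limit and take ln: ln L = lim (4m + 3)·ln(1 - 6/m) = lim (4m + 3)·(-6/m + O(1/m²)) = -24.
Hence L = e^(-24).

e^(-24)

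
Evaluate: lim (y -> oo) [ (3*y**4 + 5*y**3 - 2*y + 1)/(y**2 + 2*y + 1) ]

The numerator has higher degree (4 > 2); the quotient behaves like (3/(1))·y^2 for large |y|.
As y → +∞ this diverges to ∞.

∞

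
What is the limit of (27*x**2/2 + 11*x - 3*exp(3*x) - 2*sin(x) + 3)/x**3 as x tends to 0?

-79/6

Substitution gives 0/0; apply L'Hôpital's rule 3 times.
After differentiating numerator and denominator 3 times the quotient is (-81*e^(3*x) + 2*cos(x))/(6); at x = 0 this is -79/6.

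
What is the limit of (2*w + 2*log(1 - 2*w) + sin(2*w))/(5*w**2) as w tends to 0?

-4/5

Substitution gives 0/0 (the numerator vanishes to order 2).
Expand each term to order w^2: the coefficient of w^2 in 2·ln(1 - 2w) is -4 and in sin(2w) is 0.
Lower-order terms cancel with the polynomial part, so the numerator is (-4)·w^2 + o(w^2), and the limit is (-4)/(5) = -4/5.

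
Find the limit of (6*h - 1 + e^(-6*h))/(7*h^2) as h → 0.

Direct substitution gives 0/0.
Apply L'Hôpital: lim (6 - 6*e^(-6*h))/(14*h), still 0/0.
After 2 applications of L'Hôpital's rule the quotient is (36*e^(-6*h))/(14); substituting h = 0 gives 18/7.

18/7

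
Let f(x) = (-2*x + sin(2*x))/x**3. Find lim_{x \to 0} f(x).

Direct substitution gives 0/0.
Apply L'Hôpital: lim (2*cos(2*x) - 2)/(3*x^2), still 0/0.
Apply L'Hôpital: lim (-4*sin(2*x))/(6*x), still 0/0.
After 3 applications of L'Hôpital's rule the quotient is (-8*cos(2*x))/(6); substituting x = 0 gives -4/3.

-4/3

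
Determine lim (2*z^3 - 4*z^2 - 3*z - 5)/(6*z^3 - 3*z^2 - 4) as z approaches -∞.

1/3

Numerator and denominator both have degree 3.
Dividing every term by z^3, all lower-order terms vanish and the limit is the ratio of leading coefficients, 2/(6) = 1/3.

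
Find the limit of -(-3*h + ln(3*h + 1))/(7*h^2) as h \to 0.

Direct substitution gives 0/0.
Apply L'Hôpital: lim (-3 + 3/(3*h + 1))/(-14*h), still 0/0.
After 2 applications of L'Hôpital's rule the quotient is (-9/(3*h + 1)^2)/(-14); substituting h = 0 gives 9/14.

9/14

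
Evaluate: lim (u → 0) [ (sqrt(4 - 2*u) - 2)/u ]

-1/2

A 0/0 form; rationalise with √(4 - 2u) + √4. This collapses the numerator to -2u, leaving -2/(√(4 - 2u) + √4) → -2/(2√4) = -1/2.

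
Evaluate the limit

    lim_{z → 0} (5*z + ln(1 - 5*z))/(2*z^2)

-25/4

Direct substitution gives 0/0.
Apply L'Hôpital: lim (5 - 5/(1 - 5*z))/(4*z), still 0/0.
After 2 applications of L'Hôpital's rule the quotient is (-25/(1 - 5*z)^2)/(4); substituting z = 0 gives -25/4.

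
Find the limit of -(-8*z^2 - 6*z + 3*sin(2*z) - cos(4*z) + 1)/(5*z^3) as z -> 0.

4/5

Substitution gives 0/0 (the numerator vanishes to order 3).
Expand each term to order z^3: the coefficient of z^3 in −cos(4z) is 0 and in 3·sin(2z) is -4.
Lower-order terms cancel with the polynomial part, so the numerator is (-4)·z^3 + o(z^3), and the limit is (-4)/(-5) = 4/5.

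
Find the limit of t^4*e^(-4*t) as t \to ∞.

Write as t^4/e^{4t}, an ∞/∞ form.
Exponential growth dominates any polynomial, so repeated L'Hôpital (or the standard result) gives 0.

0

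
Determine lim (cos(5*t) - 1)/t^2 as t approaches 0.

Direct substitution gives 0/0.
Apply L'Hôpital: lim (-5*sin(5*t))/(2*t), still 0/0.
After 2 applications of L'Hôpital's rule the quotient is (-25*cos(5*t))/(2); substituting t = 0 gives -25/2.

-25/2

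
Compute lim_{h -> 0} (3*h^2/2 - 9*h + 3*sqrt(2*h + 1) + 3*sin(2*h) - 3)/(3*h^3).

Substitution gives 0/0; apply L'Hôpital's rule 3 times.
After differentiating numerator and denominator 3 times the quotient is (-24*cos(2*h) + 9/(2*h + 1)^(5/2))/(18); at h = 0 this is -5/6.

-5/6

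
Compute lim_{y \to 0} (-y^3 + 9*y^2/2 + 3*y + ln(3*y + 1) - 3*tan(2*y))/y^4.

Substitution gives 0/0 (the numerator vanishes to order 4).
Expand each term to order y^4: the coefficient of y^4 in -3·tan(2y) is 0 and in ln(1 + 3y) is -81/4.
Lower-order terms cancel with the polynomial part, so the numerator is (-81/4)·y^4 + o(y^4), and the limit is (-81/4)/(1) = -81/4.

-81/4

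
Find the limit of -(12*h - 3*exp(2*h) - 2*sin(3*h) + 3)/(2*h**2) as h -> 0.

3

Substitution gives 0/0; apply L'Hôpital's rule 2 times.
After differentiating numerator and denominator 2 times the quotient is (-12*e^(2*h) + 18*sin(3*h))/(-4); at h = 0 this is 3.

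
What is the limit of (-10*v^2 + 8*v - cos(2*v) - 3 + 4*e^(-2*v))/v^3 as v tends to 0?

Substitution gives 0/0; apply L'Hôpital's rule 3 times.
After differentiating numerator and denominator 3 times the quotient is (-8*sin(2*v) - 32*e^(-2*v))/(6); at v = 0 this is -16/3.

-16/3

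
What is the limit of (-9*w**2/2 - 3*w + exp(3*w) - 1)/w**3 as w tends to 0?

9/2

Direct substitution gives 0/0.
Apply L'Hôpital: lim (-9*w + 3*e^(3*w) - 3)/(3*w^2), still 0/0.
Apply L'Hôpital: lim (9*e^(3*w) - 9)/(6*w), still 0/0.
After 3 applications of L'Hôpital's rule the quotient is (27*e^(3*w))/(6); substituting w = 0 gives 9/2.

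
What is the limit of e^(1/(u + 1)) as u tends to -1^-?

0

As u → -1⁻, 1/(u + 1) → −∞, so e^(1/(u + 1)) → 0.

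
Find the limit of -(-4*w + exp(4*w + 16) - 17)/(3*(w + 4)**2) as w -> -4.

Direct substitution gives 0/0.
Apply L'Hôpital: lim (4*e^(4*w + 16) - 4)/(-6*w - 24), still 0/0.
After 2 applications of L'Hôpital's rule the quotient is (16*e^(4*w + 16))/(-6); substituting w = -4 gives -8/3.

-8/3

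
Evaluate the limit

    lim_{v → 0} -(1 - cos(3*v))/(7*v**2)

-9/14

Substitution gives 0/0.
Use (1 − cos u)/u² → 1/2 with u = 3v: the limit is 3²/(2·(-7)) = -9/14.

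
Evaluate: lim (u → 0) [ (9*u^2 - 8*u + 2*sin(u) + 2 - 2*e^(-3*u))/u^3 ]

26/3

Substitution gives 0/0; apply L'Hôpital's rule 3 times.
After differentiating numerator and denominator 3 times the quotient is (-2*cos(u) + 54*e^(-3*u))/(6); at u = 0 this is 26/3.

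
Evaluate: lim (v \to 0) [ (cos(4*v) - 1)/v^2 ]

Direct substitution gives 0/0.
Apply L'Hôpital: lim (-4*sin(4*v))/(2*v), still 0/0.
After 2 applications of L'Hôpital's rule the quotient is (-16*cos(4*v))/(2); substituting v = 0 gives -8.

-8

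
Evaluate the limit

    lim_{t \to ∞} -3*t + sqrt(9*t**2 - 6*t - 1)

-1

This has the form ∞ − ∞. Multiply and divide by the conjugate √(9*t^2 - 6*t - 1) + 3t.
That gives (-6t - 1) / (√(9*t^2 - 6*t - 1) + 3t).
Divide numerator and denominator by t: the limit is -6/(2·3) = -1.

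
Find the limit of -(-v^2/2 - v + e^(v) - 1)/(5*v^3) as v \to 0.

-1/30

Direct substitution gives 0/0.
Apply L'Hôpital: lim (-v + e^(v) - 1)/(-15*v^2), still 0/0.
Apply L'Hôpital: lim (e^(v) - 1)/(-30*v), still 0/0.
After 3 applications of L'Hôpital's rule the quotient is (e^(v))/(-30); substituting v = 0 gives -1/30.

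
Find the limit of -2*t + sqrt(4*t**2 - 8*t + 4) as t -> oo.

This has the form ∞ − ∞. Multiply and divide by the conjugate √(4*t^2 - 8*t + 4) + 2t.
That gives (-8t + 4) / (√(4*t^2 - 8*t + 4) + 2t).
Divide numerator and denominator by t: the limit is -8/(2·2) = -2.

-2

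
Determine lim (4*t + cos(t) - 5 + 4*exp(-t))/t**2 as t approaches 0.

Substitution gives 0/0 (the numerator vanishes to order 2).
Expand each term to order t^2: the coefficient of t^2 in 4·e^(-t) is 2 and in cos(t) is -1/2.
Lower-order terms cancel with the polynomial part, so the numerator is (3/2)·t^2 + o(t^2), and the limit is (3/2)/(1) = 3/2.

3/2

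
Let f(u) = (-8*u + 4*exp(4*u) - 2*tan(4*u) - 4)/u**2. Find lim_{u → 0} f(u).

32

Substitution gives 0/0; apply L'Hôpital's rule 2 times.
After differentiating numerator and denominator 2 times the quotient is (64*e^(4*u) - 64*sin(4*u)/cos(4*u)^3)/(2); at u = 0 this is 32.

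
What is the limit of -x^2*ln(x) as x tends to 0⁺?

0

This is a 0·(−∞) form. Rewrite as -1·ln(x) / x^(−2) and apply L'Hôpital:
the derivative quotient is -1·(1/x) / (−2·x^(−3)) = (1/2)·x^2 → 0.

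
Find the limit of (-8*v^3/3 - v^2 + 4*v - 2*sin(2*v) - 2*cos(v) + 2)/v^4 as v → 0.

-1/12

Substitution gives 0/0 (the numerator vanishes to order 4).
Expand each term to order v^4: the coefficient of v^4 in -2·cos(v) is -1/12 and in -2·sin(2v) is 0.
Lower-order terms cancel with the polynomial part, so the numerator is (-1/12)·v^4 + o(v^4), and the limit is (-1/12)/(1) = -1/12.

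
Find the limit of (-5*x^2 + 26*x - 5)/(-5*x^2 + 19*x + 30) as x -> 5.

Since x = 5 makes numerator and denominator zero, (x - 5) divides both.
Cancelling it gives (1 - 5*x)/(-5*x - 6); now plug in x = 5 to get 24/31.

24/31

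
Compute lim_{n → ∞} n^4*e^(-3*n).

0

Write as n^4/e^{3n}, an ∞/∞ form.
Exponential growth dominates any polynomial, so repeated L'Hôpital (or the standard result) gives 0.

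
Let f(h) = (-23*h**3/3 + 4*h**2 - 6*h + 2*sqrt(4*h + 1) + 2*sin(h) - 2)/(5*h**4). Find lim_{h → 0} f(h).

Substitution gives 0/0 (the numerator vanishes to order 4).
Expand each term to order h^4: the coefficient of h^4 in 2·√(1 + 4h) is -20 and in 2·sin(h) is 0.
Lower-order terms cancel with the polynomial part, so the numerator is (-20)·h^4 + o(h^4), and the limit is (-20)/(5) = -4.

-4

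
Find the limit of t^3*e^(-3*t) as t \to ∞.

Write as t^3/e^{3t}, an ∞/∞ form.
Exponential growth dominates any polynomial, so repeated L'Hôpital (or the standard result) gives 0.

0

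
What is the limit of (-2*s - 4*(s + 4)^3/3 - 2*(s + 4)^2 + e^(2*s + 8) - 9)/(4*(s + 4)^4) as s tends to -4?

Direct substitution gives 0/0.
Apply L'Hôpital: lim (-4*s - 4*(s + 4)^2 + 2*e^(2*s + 8) - 18)/(16*(s + 4)^3), still 0/0.
Apply L'Hôpital: lim (-8*s + 4*e^(2*s + 8) - 36)/(48*(s + 4)^2), still 0/0.
Apply L'Hôpital: lim (8*e^(2*s + 8) - 8)/(96*s + 384), still 0/0.
After 4 applications of L'Hôpital's rule the quotient is (16*e^(2*s + 8))/(96); substituting s = -4 gives 1/6.

1/6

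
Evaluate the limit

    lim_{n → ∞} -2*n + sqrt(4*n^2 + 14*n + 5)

An ∞ − ∞ form. Rationalising with the conjugate, the difference becomes (14n + 5) / (√(4*n^2 + 14*n + 5) + 2n).
For large n the denominator behaves like 2·2n, so the quotient tends to 14/4 = 7/2.

7/2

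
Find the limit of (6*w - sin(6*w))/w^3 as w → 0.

36

Direct substitution gives 0/0.
Apply L'Hôpital: lim (6 - 6*cos(6*w))/(3*w^2), still 0/0.
Apply L'Hôpital: lim (36*sin(6*w))/(6*w), still 0/0.
After 3 applications of L'Hôpital's rule the quotient is (216*cos(6*w))/(6); substituting w = 0 gives 36.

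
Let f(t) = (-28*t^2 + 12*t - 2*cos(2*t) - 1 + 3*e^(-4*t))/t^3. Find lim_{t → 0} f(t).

Substitution gives 0/0; apply L'Hôpital's rule 3 times.
After differentiating numerator and denominator 3 times the quotient is (-16*sin(2*t) - 192*e^(-4*t))/(6); at t = 0 this is -32.

-32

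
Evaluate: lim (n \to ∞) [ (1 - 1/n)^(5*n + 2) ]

e^(-5)

The base → 1 and the exponent → ∞: a 1^∞ form.
Take logarithms: (5n + 2)·ln(1 - 1/n). Since ln(1+u) ~ u for small u, this behaves like (5n)·(-1/n) → -5.
So the limit is e^(-5).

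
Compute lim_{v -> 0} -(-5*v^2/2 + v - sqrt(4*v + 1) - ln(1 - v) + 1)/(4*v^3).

Substitution gives 0/0 (the numerator vanishes to order 3).
Expand each term to order v^3: the coefficient of v^3 in −ln(1 - v) is 1/3 and in −√(1 + 4v) is -4.
Lower-order terms cancel with the polynomial part, so the numerator is (-11/3)·v^3 + o(v^3), and the limit is (-11/3)/(-4) = 11/12.

11/12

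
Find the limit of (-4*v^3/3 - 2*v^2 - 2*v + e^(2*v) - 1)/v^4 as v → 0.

2/3

Direct substitution gives 0/0.
Apply L'Hôpital: lim (-4*v^2 - 4*v + 2*e^(2*v) - 2)/(4*v^3), still 0/0.
Apply L'Hôpital: lim (-8*v + 4*e^(2*v) - 4)/(12*v^2), still 0/0.
Apply L'Hôpital: lim (8*e^(2*v) - 8)/(24*v), still 0/0.
After 4 applications of L'Hôpital's rule the quotient is (16*e^(2*v))/(24); substituting v = 0 gives 2/3.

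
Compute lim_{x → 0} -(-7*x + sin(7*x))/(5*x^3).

343/30

Direct substitution gives 0/0.
Apply L'Hôpital: lim (7*cos(7*x) - 7)/(-15*x^2), still 0/0.
Apply L'Hôpital: lim (-49*sin(7*x))/(-30*x), still 0/0.
After 3 applications of L'Hôpital's rule the quotient is (-343*cos(7*x))/(-30); substituting x = 0 gives 343/30.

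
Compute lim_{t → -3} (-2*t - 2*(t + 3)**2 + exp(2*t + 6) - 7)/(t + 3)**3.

Direct substitution gives 0/0.
Apply L'Hôpital: lim (-4*t + 2*e^(2*t + 6) - 14)/(3*(t + 3)^2), still 0/0.
Apply L'Hôpital: lim (4*e^(2*t + 6) - 4)/(6*t + 18), still 0/0.
After 3 applications of L'Hôpital's rule the quotient is (8*e^(2*t + 6))/(6); substituting t = -3 gives 4/3.

4/3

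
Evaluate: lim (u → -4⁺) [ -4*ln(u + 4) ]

∞

As u → -4⁺, u + 4 → 0⁺ and ln(u + 4) → −∞.
Multiplying by -4 gives ∞.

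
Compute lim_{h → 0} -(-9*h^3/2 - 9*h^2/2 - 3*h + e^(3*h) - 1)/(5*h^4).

-27/40

Direct substitution gives 0/0.
Apply L'Hôpital: lim (-27*h^2/2 - 9*h + 3*e^(3*h) - 3)/(-20*h^3), still 0/0.
Apply L'Hôpital: lim (-27*h + 9*e^(3*h) - 9)/(-60*h^2), still 0/0.
Apply L'Hôpital: lim (27*e^(3*h) - 27)/(-120*h), still 0/0.
After 4 applications of L'Hôpital's rule the quotient is (81*e^(3*h))/(-120); substituting h = 0 gives -27/40.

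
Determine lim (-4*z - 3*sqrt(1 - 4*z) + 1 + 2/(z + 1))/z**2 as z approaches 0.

8

Substitution gives 0/0 (the numerator vanishes to order 2).
Expand each term to order z^2: the coefficient of z^2 in -3·√(1 - 4z) is 6 and in 2·1/(1 + z) is 2.
Lower-order terms cancel with the polynomial part, so the numerator is (8)·z^2 + o(z^2), and the limit is (8)/(1) = 8.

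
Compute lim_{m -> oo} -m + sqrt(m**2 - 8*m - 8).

This has the form ∞ − ∞. Multiply and divide by the conjugate √(m^2 - 8*m - 8) + m.
That gives (-8m - 8) / (√(m^2 - 8*m - 8) + m).
Divide numerator and denominator by m: the limit is -8/(2·1) = -4.

-4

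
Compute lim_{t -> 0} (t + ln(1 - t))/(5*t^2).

Direct substitution gives 0/0.
Apply L'Hôpital: lim (1 - 1/(1 - t))/(10*t), still 0/0.
After 2 applications of L'Hôpital's rule the quotient is (-1/(1 - t)^2)/(10); substituting t = 0 gives -1/10.

-1/10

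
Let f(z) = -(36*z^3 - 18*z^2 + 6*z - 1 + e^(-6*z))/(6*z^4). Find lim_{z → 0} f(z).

Direct substitution gives 0/0.
Apply L'Hôpital: lim (108*z^2 - 36*z + 6 - 6*e^(-6*z))/(-24*z^3), still 0/0.
Apply L'Hôpital: lim (216*z - 36 + 36*e^(-6*z))/(-72*z^2), still 0/0.
Apply L'Hôpital: lim (216 - 216*e^(-6*z))/(-144*z), still 0/0.
After 4 applications of L'Hôpital's rule the quotient is (1296*e^(-6*z))/(-144); substituting z = 0 gives -9.

-9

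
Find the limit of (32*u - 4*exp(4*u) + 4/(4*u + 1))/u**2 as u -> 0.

Substitution gives 0/0; apply L'Hôpital's rule 2 times.
After differentiating numerator and denominator 2 times the quotient is (-64*e^(4*u) + 128/(4*u + 1)^3)/(2); at u = 0 this is 32.

32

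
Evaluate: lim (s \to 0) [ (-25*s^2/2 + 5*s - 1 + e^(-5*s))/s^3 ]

-125/6

Direct substitution gives 0/0.
Apply L'Hôpital: lim (-25*s + 5 - 5*e^(-5*s))/(3*s^2), still 0/0.
Apply L'Hôpital: lim (-25 + 25*e^(-5*s))/(6*s), still 0/0.
After 3 applications of L'Hôpital's rule the quotient is (-125*e^(-5*s))/(6); substituting s = 0 gives -125/6.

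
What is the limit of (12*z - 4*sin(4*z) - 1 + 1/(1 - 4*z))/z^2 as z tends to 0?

Substitution gives 0/0 (the numerator vanishes to order 2).
Expand each term to order z^2: the coefficient of z^2 in -4·sin(4z) is 0 and in 1/(1 - 4z) is 16.
Lower-order terms cancel with the polynomial part, so the numerator is (16)·z^2 + o(z^2), and the limit is (16)/(1) = 16.

16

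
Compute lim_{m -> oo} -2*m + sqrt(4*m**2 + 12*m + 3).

This has the form ∞ − ∞. Multiply and divide by the conjugate √(4*m^2 + 12*m + 3) + 2m.
That gives (12m + 3) / (√(4*m^2 + 12*m + 3) + 2m).
Divide numerator and denominator by m: the limit is 12/(2·2) = 3.

3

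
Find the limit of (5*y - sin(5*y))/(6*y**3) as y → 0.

125/36

Direct substitution gives 0/0.
Apply L'Hôpital: lim (5 - 5*cos(5*y))/(18*y^2), still 0/0.
Apply L'Hôpital: lim (25*sin(5*y))/(36*y), still 0/0.
After 3 applications of L'Hôpital's rule the quotient is (125*cos(5*y))/(36); substituting y = 0 gives 125/36.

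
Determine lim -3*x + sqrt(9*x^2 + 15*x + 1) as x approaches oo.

An ∞ − ∞ form. Rationalising with the conjugate, the difference becomes (15x + 1) / (√(9*x^2 + 15*x + 1) + 3x).
For large x the denominator behaves like 2·3x, so the quotient tends to 15/6 = 5/2.

5/2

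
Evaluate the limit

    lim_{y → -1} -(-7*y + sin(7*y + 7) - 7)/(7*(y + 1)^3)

Direct substitution gives 0/0.
Apply L'Hôpital: lim (7*cos(7*y + 7) - 7)/(-21*(y + 1)^2), still 0/0.
Apply L'Hôpital: lim (-49*sin(7*y + 7))/(-42*y - 42), still 0/0.
After 3 applications of L'Hôpital's rule the quotient is (-343*cos(7*y + 7))/(-42); substituting y = -1 gives 49/6.

49/6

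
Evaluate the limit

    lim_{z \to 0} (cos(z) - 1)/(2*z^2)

-1/4

Direct substitution gives 0/0.
Apply L'Hôpital: lim (-sin(z))/(4*z), still 0/0.
After 2 applications of L'Hôpital's rule the quotient is (-cos(z))/(4); substituting z = 0 gives -1/4.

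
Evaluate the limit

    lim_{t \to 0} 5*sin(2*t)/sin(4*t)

Substitution gives 0/0.
Divide numerator and denominator by t: sin(2t)/t → 2 and sin(4t)/t → 4, so the limit is 5·2/4 = 5/2.

5/2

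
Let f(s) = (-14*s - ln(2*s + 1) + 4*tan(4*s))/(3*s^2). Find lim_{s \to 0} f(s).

Substitution gives 0/0; apply L'Hôpital's rule 2 times.
After differentiating numerator and denominator 2 times the quotient is (128*tan(4*s)/cos(4*s)^2 + 4/(2*s + 1)^2)/(6); at s = 0 this is 2/3.

2/3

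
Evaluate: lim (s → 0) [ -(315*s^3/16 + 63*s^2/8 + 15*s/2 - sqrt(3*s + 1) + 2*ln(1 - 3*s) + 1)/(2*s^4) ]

4779/256

Substitution gives 0/0; apply L'Hôpital's rule 4 times.
After differentiating numerator and denominator 4 times the quotient is (1215/(16*(3*s + 1)^(7/2)) - 972/(3*s - 1)^4)/(-48); at s = 0 this is 4779/256.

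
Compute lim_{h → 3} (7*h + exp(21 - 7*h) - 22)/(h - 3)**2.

49/2

Direct substitution gives 0/0.
Apply L'Hôpital: lim (7 - 7*e^(21 - 7*h))/(2*h - 6), still 0/0.
After 2 applications of L'Hôpital's rule the quotient is (49*e^(21 - 7*h))/(2); substituting h = 3 gives 49/2.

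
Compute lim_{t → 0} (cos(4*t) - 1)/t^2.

Direct substitution gives 0/0.
Apply L'Hôpital: lim (-4*sin(4*t))/(2*t), still 0/0.
After 2 applications of L'Hôpital's rule the quotient is (-16*cos(4*t))/(2); substituting t = 0 gives -8.

-8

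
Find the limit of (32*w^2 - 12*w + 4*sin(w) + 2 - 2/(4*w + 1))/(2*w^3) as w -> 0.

191/3

Substitution gives 0/0 (the numerator vanishes to order 3).
Expand each term to order w^3: the coefficient of w^3 in -2·1/(1 + 4w) is 128 and in 4·sin(w) is -2/3.
Lower-order terms cancel with the polynomial part, so the numerator is (382/3)·w^3 + o(w^3), and the limit is (382/3)/(2) = 191/3.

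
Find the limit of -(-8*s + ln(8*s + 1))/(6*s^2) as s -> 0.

Direct substitution gives 0/0.
Apply L'Hôpital: lim (-8 + 8/(8*s + 1))/(-12*s), still 0/0.
After 2 applications of L'Hôpital's rule the quotient is (-64/(8*s + 1)^2)/(-12); substituting s = 0 gives 16/3.

16/3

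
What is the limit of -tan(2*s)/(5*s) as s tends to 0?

Substitution gives 0/0.
Since tan(u)/u → 1 as u → 0, tan(2s)/(2s) → 1 and the limit is 2/(-5) = -2/5.

-2/5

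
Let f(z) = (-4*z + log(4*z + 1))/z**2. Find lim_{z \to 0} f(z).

-8

Direct substitution gives 0/0.
Apply L'Hôpital: lim (-4 + 4/(4*z + 1))/(2*z), still 0/0.
After 2 applications of L'Hôpital's rule the quotient is (-16/(4*z + 1)^2)/(2); substituting z = 0 gives -8.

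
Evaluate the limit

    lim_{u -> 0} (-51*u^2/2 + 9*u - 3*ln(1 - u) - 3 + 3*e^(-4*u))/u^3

Substitution gives 0/0 (the numerator vanishes to order 3).
Expand each term to order u^3: the coefficient of u^3 in 3·e^(-4u) is -32 and in -3·ln(1 - u) is 1.
Lower-order terms cancel with the polynomial part, so the numerator is (-31)·u^3 + o(u^3), and the limit is (-31)/(1) = -31.

-31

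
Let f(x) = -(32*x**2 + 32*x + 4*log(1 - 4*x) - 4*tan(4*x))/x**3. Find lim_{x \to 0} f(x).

Substitution gives 0/0 (the numerator vanishes to order 3).
Expand each term to order x^3: the coefficient of x^3 in 4·ln(1 - 4x) is -256/3 and in -4·tan(4x) is -256/3.
Lower-order terms cancel with the polynomial part, so the numerator is (-512/3)·x^3 + o(x^3), and the limit is (-512/3)/(-1) = 512/3.

512/3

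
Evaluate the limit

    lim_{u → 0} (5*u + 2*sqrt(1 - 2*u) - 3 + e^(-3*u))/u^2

7/2

Substitution gives 0/0; apply L'Hôpital's rule 2 times.
After differentiating numerator and denominator 2 times the quotient is (9*e^(-3*u) - 2/(1 - 2*u)^(3/2))/(2); at u = 0 this is 7/2.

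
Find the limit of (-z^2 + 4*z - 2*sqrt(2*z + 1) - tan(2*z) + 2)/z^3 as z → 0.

-11/3

Substitution gives 0/0 (the numerator vanishes to order 3).
Expand each term to order z^3: the coefficient of z^3 in -2·√(1 + 2z) is -1 and in −tan(2z) is -8/3.
Lower-order terms cancel with the polynomial part, so the numerator is (-11/3)·z^3 + o(z^3), and the limit is (-11/3)/(1) = -11/3.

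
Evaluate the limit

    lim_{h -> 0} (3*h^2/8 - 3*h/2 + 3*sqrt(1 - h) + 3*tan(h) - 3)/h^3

Substitution gives 0/0 (the numerator vanishes to order 3).
Expand each term to order h^3: the coefficient of h^3 in 3·tan(h) is 1 and in 3·√(1 - h) is -3/16.
Lower-order terms cancel with the polynomial part, so the numerator is (13/16)·h^3 + o(h^3), and the limit is (13/16)/(1) = 13/16.

13/16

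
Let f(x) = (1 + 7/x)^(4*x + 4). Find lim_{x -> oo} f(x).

Write it as [(1 + 7/x)^x]^(4) · (1 + 7/x)^(4). The bracketed term tends to e^(7) and the second factor to 1, so the limit is e^(28).

e^(28)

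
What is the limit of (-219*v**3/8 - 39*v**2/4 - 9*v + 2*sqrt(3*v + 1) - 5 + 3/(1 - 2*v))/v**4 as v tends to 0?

2667/64

Substitution gives 0/0 (the numerator vanishes to order 4).
Expand each term to order v^4: the coefficient of v^4 in 2·√(1 + 3v) is -405/64 and in 3·1/(1 - 2v) is 48.
Lower-order terms cancel with the polynomial part, so the numerator is (2667/64)·v^4 + o(v^4), and the limit is (2667/64)/(1) = 2667/64.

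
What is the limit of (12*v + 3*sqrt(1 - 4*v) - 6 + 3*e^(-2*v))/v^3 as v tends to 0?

-16

Substitution gives 0/0; apply L'Hôpital's rule 3 times.
After differentiating numerator and denominator 3 times the quotient is (-24*e^(-2*v) - 72/(1 - 4*v)^(5/2))/(6); at v = 0 this is -16.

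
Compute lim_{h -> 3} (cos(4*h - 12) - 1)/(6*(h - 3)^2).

Direct substitution gives 0/0.
Apply L'Hôpital: lim (-4*sin(4*h - 12))/(12*h - 36), still 0/0.
After 2 applications of L'Hôpital's rule the quotient is (-16*cos(4*h - 12))/(12); substituting h = 3 gives -4/3.

-4/3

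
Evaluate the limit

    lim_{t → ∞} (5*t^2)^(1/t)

Base → ∞ and exponent → 0: an ∞^0 form.
Take logs: (1/t)·ln(5·t^2) = (ln 5 + 2·ln t)/t → 0.
So the limit is e^0 = 1.

1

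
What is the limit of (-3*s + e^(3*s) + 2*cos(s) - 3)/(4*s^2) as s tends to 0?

Substitution gives 0/0 (the numerator vanishes to order 2).
Expand each term to order s^2: the coefficient of s^2 in e^(3s) is 9/2 and in 2·cos(s) is -1.
Lower-order terms cancel with the polynomial part, so the numerator is (7/2)·s^2 + o(s^2), and the limit is (7/2)/(4) = 7/8.

7/8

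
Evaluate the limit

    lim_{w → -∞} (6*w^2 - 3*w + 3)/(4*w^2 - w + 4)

3/2

Numerator and denominator both have degree 2.
Dividing every term by w^2, all lower-order terms vanish and the limit is the ratio of leading coefficients, 6/(4) = 3/2.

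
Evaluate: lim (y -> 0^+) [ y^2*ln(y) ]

This is a 0·(−∞) form. Rewrite as 1·ln(y) / y^(−2) and apply L'Hôpital:
the derivative quotient is 1·(1/y) / (−2·y^(−3)) = (-1/2)·y^2 → 0.

0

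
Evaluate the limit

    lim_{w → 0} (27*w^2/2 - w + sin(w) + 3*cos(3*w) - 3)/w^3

-1/6

Substitution gives 0/0; apply L'Hôpital's rule 3 times.
After differentiating numerator and denominator 3 times the quotient is (81*sin(3*w) - cos(w))/(6); at w = 0 this is -1/6.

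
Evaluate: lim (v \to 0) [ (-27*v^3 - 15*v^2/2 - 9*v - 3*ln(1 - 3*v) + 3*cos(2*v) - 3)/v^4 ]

251/4

Substitution gives 0/0 (the numerator vanishes to order 4).
Expand each term to order v^4: the coefficient of v^4 in 3·cos(2v) is 2 and in -3·ln(1 - 3v) is 243/4.
Lower-order terms cancel with the polynomial part, so the numerator is (251/4)·v^4 + o(v^4), and the limit is (251/4)/(1) = 251/4.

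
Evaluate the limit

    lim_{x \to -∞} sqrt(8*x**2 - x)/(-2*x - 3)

For large |x|, √(8*x^2 - x) ≈ √8·|x| and the denominator ≈ -2x.
Since x → −∞, |x| = −x, giving −√8/(-2) = √(2).

√(2)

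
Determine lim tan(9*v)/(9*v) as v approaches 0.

1

Substitution gives 0/0.
Since tan(u)/u → 1 as u → 0, tan(9v)/(9v) → 1 and the limit is 9/9 = 1.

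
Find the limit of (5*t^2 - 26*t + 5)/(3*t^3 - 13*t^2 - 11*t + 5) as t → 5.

2/7

Direct substitution gives 0/0, so factor. Both numerator and denominator have (t - 5) as a factor.
After cancelling, the expression reduces to (5*t - 1)/(3*t^2 + 2*t - 1).
Substituting t = 5 gives 2/7.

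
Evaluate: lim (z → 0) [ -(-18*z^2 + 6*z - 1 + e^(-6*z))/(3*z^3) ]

12

Direct substitution gives 0/0.
Apply L'Hôpital: lim (-36*z + 6 - 6*e^(-6*z))/(-9*z^2), still 0/0.
Apply L'Hôpital: lim (-36 + 36*e^(-6*z))/(-18*z), still 0/0.
After 3 applications of L'Hôpital's rule the quotient is (-216*e^(-6*z))/(-18); substituting z = 0 gives 12.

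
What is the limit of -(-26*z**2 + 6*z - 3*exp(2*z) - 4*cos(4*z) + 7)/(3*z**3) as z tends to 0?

Substitution gives 0/0; apply L'Hôpital's rule 3 times.
After differentiating numerator and denominator 3 times the quotient is (-24*e^(2*z) - 256*sin(4*z))/(-18); at z = 0 this is 4/3.

4/3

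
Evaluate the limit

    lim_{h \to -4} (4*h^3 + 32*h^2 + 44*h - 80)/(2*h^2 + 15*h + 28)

Since h = -4 makes numerator and denominator zero, (h + 4) divides both.
Cancelling it gives (4*h^2 + 16*h - 20)/(2*h + 7); now plug in h = -4 to get 20.

20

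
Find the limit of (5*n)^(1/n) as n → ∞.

1

Base → ∞ and exponent → 0: an ∞^0 form.
Take logs: (1/n)·ln(5·n^1) = (ln 5 + 1·ln n)/n → 0.
So the limit is e^0 = 1.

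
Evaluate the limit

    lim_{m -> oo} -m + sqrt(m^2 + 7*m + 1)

An ∞ − ∞ form. Rationalising with the conjugate, the difference becomes (7m + 1) / (√(m^2 + 7*m + 1) + m).
For large m the denominator behaves like 2·m, so the quotient tends to 7/2 = 7/2.

7/2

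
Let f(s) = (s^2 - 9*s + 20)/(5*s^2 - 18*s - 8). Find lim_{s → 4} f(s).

Since s = 4 makes numerator and denominator zero, (s - 4) divides both.
Cancelling it gives (s - 5)/(5*s + 2); now plug in s = 4 to get -1/22.

-1/22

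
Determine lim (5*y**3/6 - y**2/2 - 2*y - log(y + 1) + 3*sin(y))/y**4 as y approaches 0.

1/4

Substitution gives 0/0; apply L'Hôpital's rule 4 times.
After differentiating numerator and denominator 4 times the quotient is (3*sin(y) + 6/(y + 1)^4)/(24); at y = 0 this is 1/4.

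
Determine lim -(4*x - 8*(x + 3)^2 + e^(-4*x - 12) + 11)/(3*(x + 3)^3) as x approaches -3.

Direct substitution gives 0/0.
Apply L'Hôpital: lim (-16*x - 4*e^(-4*x - 12) - 44)/(-9*(x + 3)^2), still 0/0.
Apply L'Hôpital: lim (16*e^(-4*x - 12) - 16)/(-18*x - 54), still 0/0.
After 3 applications of L'Hôpital's rule the quotient is (-64*e^(-4*x - 12))/(-18); substituting x = -3 gives 32/9.

32/9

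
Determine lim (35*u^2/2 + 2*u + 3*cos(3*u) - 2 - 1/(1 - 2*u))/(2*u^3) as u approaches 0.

-4

Substitution gives 0/0; apply L'Hôpital's rule 3 times.
After differentiating numerator and denominator 3 times the quotient is (81*sin(3*u) - 48/(2*u - 1)^4)/(12); at u = 0 this is -4.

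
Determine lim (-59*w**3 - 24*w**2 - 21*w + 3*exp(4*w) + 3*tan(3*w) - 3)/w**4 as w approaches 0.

Substitution gives 0/0; apply L'Hôpital's rule 4 times.
After differentiating numerator and denominator 4 times the quotient is (768*e^(4*w) + 5832*tan(3*w)^5 + 9720*tan(3*w)^3 + 3888*tan(3*w))/(24); at w = 0 this is 32.

32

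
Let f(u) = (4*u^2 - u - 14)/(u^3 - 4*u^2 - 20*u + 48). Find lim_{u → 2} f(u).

-5/8

At u = 2 both the top and bottom vanish — a removable singularity. Factoring out (u - 2) from each leaves (4*u + 7)/(u^2 - 2*u - 24), which at u = 2 equals -5/8.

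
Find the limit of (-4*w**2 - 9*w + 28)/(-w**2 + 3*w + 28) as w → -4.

23/11

Direct substitution gives 0/0, so factor. Both numerator and denominator have (w + 4) as a factor.
After cancelling, the expression reduces to (7 - 4*w)/(7 - w).
Substituting w = -4 gives 23/11.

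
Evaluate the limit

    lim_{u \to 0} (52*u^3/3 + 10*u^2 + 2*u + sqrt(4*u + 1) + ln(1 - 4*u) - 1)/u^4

Substitution gives 0/0 (the numerator vanishes to order 4).
Expand each term to order u^4: the coefficient of u^4 in √(1 + 4u) is -10 and in ln(1 - 4u) is -64.
Lower-order terms cancel with the polynomial part, so the numerator is (-74)·u^4 + o(u^4), and the limit is (-74)/(1) = -74.

-74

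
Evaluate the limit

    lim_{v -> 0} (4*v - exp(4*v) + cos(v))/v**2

Substitution gives 0/0; apply L'Hôpital's rule 2 times.
After differentiating numerator and denominator 2 times the quotient is (-16*e^(4*v) - cos(v))/(2); at v = 0 this is -17/2.

-17/2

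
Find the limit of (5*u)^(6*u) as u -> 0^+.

1

Base → 0⁺ and exponent → 0⁺: a 0^0 form.
Take logs: 6u·ln(5u). This is 0·(−∞); rewriting as ln(5u)/(1/(6u)) and applying L'Hôpital gives 0.
Hence the limit is e^0 = 1.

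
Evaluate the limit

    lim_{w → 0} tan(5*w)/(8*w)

5/8

Substitution gives 0/0.
Since tan(u)/u → 1 as u → 0, tan(5w)/(5w) → 1 and the limit is 5/8.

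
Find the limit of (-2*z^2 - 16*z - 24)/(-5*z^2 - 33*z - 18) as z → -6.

Since z = -6 makes numerator and denominator zero, (z + 6) divides both.
Cancelling it gives (-2*z - 4)/(-5*z - 3); now plug in z = -6 to get 8/27.

8/27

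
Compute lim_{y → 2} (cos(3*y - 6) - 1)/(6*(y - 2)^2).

-3/4

Direct substitution gives 0/0.
Apply L'Hôpital: lim (-3*sin(3*y - 6))/(12*y - 24), still 0/0.
After 2 applications of L'Hôpital's rule the quotient is (-9*cos(3*y - 6))/(12); substituting y = 2 gives -3/4.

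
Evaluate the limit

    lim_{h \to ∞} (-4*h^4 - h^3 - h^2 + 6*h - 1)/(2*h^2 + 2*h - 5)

The numerator has higher degree (4 > 2); the quotient behaves like (-4/(2))·h^2 for large |h|.
As h → +∞ this diverges to -∞.

-∞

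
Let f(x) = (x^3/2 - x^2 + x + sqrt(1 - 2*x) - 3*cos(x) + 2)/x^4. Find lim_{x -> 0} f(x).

-3/4

Substitution gives 0/0 (the numerator vanishes to order 4).
Expand each term to order x^4: the coefficient of x^4 in -3·cos(x) is -1/8 and in √(1 - 2x) is -5/8.
Lower-order terms cancel with the polynomial part, so the numerator is (-3/4)·x^4 + o(x^4), and the limit is (-3/4)/(1) = -3/4.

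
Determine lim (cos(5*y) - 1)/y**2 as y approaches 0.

-25/2

Direct substitution gives 0/0.
Apply L'Hôpital: lim (-5*sin(5*y))/(2*y), still 0/0.
After 2 applications of L'Hôpital's rule the quotient is (-25*cos(5*y))/(2); substituting y = 0 gives -25/2.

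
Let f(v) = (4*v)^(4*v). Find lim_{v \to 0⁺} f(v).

1

Base → 0⁺ and exponent → 0⁺: a 0^0 form.
Take logs: 4v·ln(4v). This is 0·(−∞); rewriting as ln(4v)/(1/(4v)) and applying L'Hôpital gives 0.
Hence the limit is e^0 = 1.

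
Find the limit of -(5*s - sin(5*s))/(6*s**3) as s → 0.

-125/36

Direct substitution gives 0/0.
Apply L'Hôpital: lim (5 - 5*cos(5*s))/(-18*s^2), still 0/0.
Apply L'Hôpital: lim (25*sin(5*s))/(-36*s), still 0/0.
After 3 applications of L'Hôpital's rule the quotient is (125*cos(5*s))/(-36); substituting s = 0 gives -125/36.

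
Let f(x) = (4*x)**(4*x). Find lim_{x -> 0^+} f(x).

1

Base → 0⁺ and exponent → 0⁺: a 0^0 form.
Take logs: 4x·ln(4x). This is 0·(−∞); rewriting as ln(4x)/(1/(4x)) and applying L'Hôpital gives 0.
Hence the limit is e^0 = 1.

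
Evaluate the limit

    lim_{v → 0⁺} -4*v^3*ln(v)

0

This is a 0·(−∞) form. Rewrite as -4·ln(v) / v^(−3) and apply L'Hôpital:
the derivative quotient is -4·(1/v) / (−3·v^(−4)) = (4/3)·v^3 → 0.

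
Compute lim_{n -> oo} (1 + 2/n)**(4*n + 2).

The base → 1 and the exponent → ∞: a 1^∞ form.
Take logarithms: (4n + 2)·ln(1 + 2/n). Since ln(1+u) ~ u for small u, this behaves like (4n)·(2/n) → 8.
So the limit is e^(8).

e^(8)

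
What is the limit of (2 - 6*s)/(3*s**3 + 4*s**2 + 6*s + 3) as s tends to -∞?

The denominator has degree 3 and the numerator degree 1. Dividing numerator and denominator by s^3 sends every term to 0 except the leading denominator term, so the limit is 0.

0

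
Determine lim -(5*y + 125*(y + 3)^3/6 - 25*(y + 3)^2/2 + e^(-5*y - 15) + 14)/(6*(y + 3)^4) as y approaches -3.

Direct substitution gives 0/0.
Apply L'Hôpital: lim (-25*y + 125*(y + 3)^2/2 - 5*e^(-5*y - 15) - 70)/(-24*(y + 3)^3), still 0/0.
Apply L'Hôpital: lim (125*y + 25*e^(-5*y - 15) + 350)/(-72*(y + 3)^2), still 0/0.
Apply L'Hôpital: lim (125 - 125*e^(-5*y - 15))/(-144*y - 432), still 0/0.
After 4 applications of L'Hôpital's rule the quotient is (625*e^(-5*y - 15))/(-144); substituting y = -3 gives -625/144.

-625/144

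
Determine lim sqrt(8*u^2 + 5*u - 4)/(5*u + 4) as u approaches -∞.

-2*√(2)/5

For large |u|, √(8*u^2 + 5*u - 4) ≈ √8·|u| and the denominator ≈ 5u.
Since u → −∞, |u| = −u, giving −√8/(5) = -2*√(2)/5.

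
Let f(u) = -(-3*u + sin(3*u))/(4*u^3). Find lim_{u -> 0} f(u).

9/8

Direct substitution gives 0/0.
Apply L'Hôpital: lim (3*cos(3*u) - 3)/(-12*u^2), still 0/0.
Apply L'Hôpital: lim (-9*sin(3*u))/(-24*u), still 0/0.
After 3 applications of L'Hôpital's rule the quotient is (-27*cos(3*u))/(-24); substituting u = 0 gives 9/8.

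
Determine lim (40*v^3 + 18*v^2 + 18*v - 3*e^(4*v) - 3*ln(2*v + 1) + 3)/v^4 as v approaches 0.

-20

Substitution gives 0/0; apply L'Hôpital's rule 4 times.
After differentiating numerator and denominator 4 times the quotient is (-768*e^(4*v) + 288/(2*v + 1)^4)/(24); at v = 0 this is -20.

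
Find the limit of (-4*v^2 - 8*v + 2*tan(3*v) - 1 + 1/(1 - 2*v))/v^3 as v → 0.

26

Substitution gives 0/0 (the numerator vanishes to order 3).
Expand each term to order v^3: the coefficient of v^3 in 2·tan(3v) is 18 and in 1/(1 - 2v) is 8.
Lower-order terms cancel with the polynomial part, so the numerator is (26)·v^3 + o(v^3), and the limit is (26)/(1) = 26.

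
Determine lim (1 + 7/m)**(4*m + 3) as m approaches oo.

e^(28)

Let L be the limit and take ln: ln L = lim (4m + 3)·ln(1 + 7/m) = lim (4m + 3)·(7/m + O(1/m²)) = 28.
Hence L = e^(28).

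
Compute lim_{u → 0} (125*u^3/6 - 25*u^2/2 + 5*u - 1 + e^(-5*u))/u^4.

625/24

Direct substitution gives 0/0.
Apply L'Hôpital: lim (125*u^2/2 - 25*u + 5 - 5*e^(-5*u))/(4*u^3), still 0/0.
Apply L'Hôpital: lim (125*u - 25 + 25*e^(-5*u))/(12*u^2), still 0/0.
Apply L'Hôpital: lim (125 - 125*e^(-5*u))/(24*u), still 0/0.
After 4 applications of L'Hôpital's rule the quotient is (625*e^(-5*u))/(24); substituting u = 0 gives 625/24.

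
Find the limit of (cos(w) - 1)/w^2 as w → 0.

Direct substitution gives 0/0.
Apply L'Hôpital: lim (-sin(w))/(2*w), still 0/0.
After 2 applications of L'Hôpital's rule the quotient is (-cos(w))/(2); substituting w = 0 gives -1/2.

-1/2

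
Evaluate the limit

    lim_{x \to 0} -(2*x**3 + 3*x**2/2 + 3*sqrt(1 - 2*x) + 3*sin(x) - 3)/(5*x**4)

3/8

Substitution gives 0/0; apply L'Hôpital's rule 4 times.
After differentiating numerator and denominator 4 times the quotient is (3*sin(x) - 45/(1 - 2*x)^(7/2))/(-120); at x = 0 this is 3/8.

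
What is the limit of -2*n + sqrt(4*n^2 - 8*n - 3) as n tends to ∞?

-2

An ∞ − ∞ form. Rationalising with the conjugate, the difference becomes (-8n - 3) / (√(4*n^2 - 8*n - 3) + 2n).
For large n the denominator behaves like 2·2n, so the quotient tends to -8/4 = -2.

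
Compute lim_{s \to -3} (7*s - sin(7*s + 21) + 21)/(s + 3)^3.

343/6

Direct substitution gives 0/0.
Apply L'Hôpital: lim (7 - 7*cos(7*s + 21))/(3*(s + 3)^2), still 0/0.
Apply L'Hôpital: lim (49*sin(7*s + 21))/(6*s + 18), still 0/0.
After 3 applications of L'Hôpital's rule the quotient is (343*cos(7*s + 21))/(6); substituting s = -3 gives 343/6.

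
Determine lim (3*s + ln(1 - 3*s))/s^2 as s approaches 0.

-9/2

Direct substitution gives 0/0.
Apply L'Hôpital: lim (3 - 3/(1 - 3*s))/(2*s), still 0/0.
After 2 applications of L'Hôpital's rule the quotient is (-9/(1 - 3*s)^2)/(2); substituting s = 0 gives -9/2.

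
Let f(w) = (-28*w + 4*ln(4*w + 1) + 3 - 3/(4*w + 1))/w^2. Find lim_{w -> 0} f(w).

Substitution gives 0/0; apply L'Hôpital's rule 2 times.
After differentiating numerator and denominator 2 times the quotient is (32*(-8*w - 5)/(4*w + 1)^3)/(2); at w = 0 this is -80.

-80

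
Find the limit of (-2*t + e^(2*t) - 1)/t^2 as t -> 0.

2

Direct substitution gives 0/0.
Apply L'Hôpital: lim (2*e^(2*t) - 2)/(2*t), still 0/0.
After 2 applications of L'Hôpital's rule the quotient is (4*e^(2*t))/(2); substituting t = 0 gives 2.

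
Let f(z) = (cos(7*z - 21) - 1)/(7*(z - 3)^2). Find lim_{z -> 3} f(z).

-7/2

Direct substitution gives 0/0.
Apply L'Hôpital: lim (-7*sin(7*z - 21))/(14*z - 42), still 0/0.
After 2 applications of L'Hôpital's rule the quotient is (-49*cos(7*z - 21))/(14); substituting z = 3 gives -7/2.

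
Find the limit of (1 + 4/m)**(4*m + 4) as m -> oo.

Let L be the limit and take ln: ln L = lim (4m + 4)·ln(1 + 4/m) = lim (4m + 4)·(4/m + O(1/m²)) = 16.
Hence L = e^(16).

e^(16)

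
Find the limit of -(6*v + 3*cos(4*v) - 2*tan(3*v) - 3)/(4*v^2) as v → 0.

6

Substitution gives 0/0 (the numerator vanishes to order 2).
Expand each term to order v^2: the coefficient of v^2 in -2·tan(3v) is 0 and in 3·cos(4v) is -24.
Lower-order terms cancel with the polynomial part, so the numerator is (-24)·v^2 + o(v^2), and the limit is (-24)/(-4) = 6.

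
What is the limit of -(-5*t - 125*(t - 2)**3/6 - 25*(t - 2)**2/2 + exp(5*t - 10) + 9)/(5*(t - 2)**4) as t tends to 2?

Direct substitution gives 0/0.
Apply L'Hôpital: lim (-25*t - 125*(t - 2)^2/2 + 5*e^(5*t - 10) + 45)/(-20*(t - 2)^3), still 0/0.
Apply L'Hôpital: lim (-125*t + 25*e^(5*t - 10) + 225)/(-60*(t - 2)^2), still 0/0.
Apply L'Hôpital: lim (125*e^(5*t - 10) - 125)/(240 - 120*t), still 0/0.
After 4 applications of L'Hôpital's rule the quotient is (625*e^(5*t - 10))/(-120); substituting t = 2 gives -125/24.

-125/24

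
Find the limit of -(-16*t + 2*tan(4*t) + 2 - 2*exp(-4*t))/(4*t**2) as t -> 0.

4

Substitution gives 0/0 (the numerator vanishes to order 2).
Expand each term to order t^2: the coefficient of t^2 in -2·e^(-4t) is -16 and in 2·tan(4t) is 0.
Lower-order terms cancel with the polynomial part, so the numerator is (-16)·t^2 + o(t^2), and the limit is (-16)/(-4) = 4.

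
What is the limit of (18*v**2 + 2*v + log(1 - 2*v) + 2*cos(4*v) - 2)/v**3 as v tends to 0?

-8/3

Substitution gives 0/0; apply L'Hôpital's rule 3 times.
After differentiating numerator and denominator 3 times the quotient is (128*sin(4*v) + 16/(2*v - 1)^3)/(6); at v = 0 this is -8/3.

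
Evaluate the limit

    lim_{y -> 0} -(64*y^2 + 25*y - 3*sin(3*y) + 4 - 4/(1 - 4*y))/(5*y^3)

Substitution gives 0/0 (the numerator vanishes to order 3).
Expand each term to order y^3: the coefficient of y^3 in -4·1/(1 - 4y) is -256 and in -3·sin(3y) is 27/2.
Lower-order terms cancel with the polynomial part, so the numerator is (-485/2)·y^3 + o(y^3), and the limit is (-485/2)/(-5) = 97/2.

97/2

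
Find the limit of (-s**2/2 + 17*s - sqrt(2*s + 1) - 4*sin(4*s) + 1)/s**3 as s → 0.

Substitution gives 0/0; apply L'Hôpital's rule 3 times.
After differentiating numerator and denominator 3 times the quotient is (256*cos(4*s) - 3/(2*s + 1)^(5/2))/(6); at s = 0 this is 253/6.

253/6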